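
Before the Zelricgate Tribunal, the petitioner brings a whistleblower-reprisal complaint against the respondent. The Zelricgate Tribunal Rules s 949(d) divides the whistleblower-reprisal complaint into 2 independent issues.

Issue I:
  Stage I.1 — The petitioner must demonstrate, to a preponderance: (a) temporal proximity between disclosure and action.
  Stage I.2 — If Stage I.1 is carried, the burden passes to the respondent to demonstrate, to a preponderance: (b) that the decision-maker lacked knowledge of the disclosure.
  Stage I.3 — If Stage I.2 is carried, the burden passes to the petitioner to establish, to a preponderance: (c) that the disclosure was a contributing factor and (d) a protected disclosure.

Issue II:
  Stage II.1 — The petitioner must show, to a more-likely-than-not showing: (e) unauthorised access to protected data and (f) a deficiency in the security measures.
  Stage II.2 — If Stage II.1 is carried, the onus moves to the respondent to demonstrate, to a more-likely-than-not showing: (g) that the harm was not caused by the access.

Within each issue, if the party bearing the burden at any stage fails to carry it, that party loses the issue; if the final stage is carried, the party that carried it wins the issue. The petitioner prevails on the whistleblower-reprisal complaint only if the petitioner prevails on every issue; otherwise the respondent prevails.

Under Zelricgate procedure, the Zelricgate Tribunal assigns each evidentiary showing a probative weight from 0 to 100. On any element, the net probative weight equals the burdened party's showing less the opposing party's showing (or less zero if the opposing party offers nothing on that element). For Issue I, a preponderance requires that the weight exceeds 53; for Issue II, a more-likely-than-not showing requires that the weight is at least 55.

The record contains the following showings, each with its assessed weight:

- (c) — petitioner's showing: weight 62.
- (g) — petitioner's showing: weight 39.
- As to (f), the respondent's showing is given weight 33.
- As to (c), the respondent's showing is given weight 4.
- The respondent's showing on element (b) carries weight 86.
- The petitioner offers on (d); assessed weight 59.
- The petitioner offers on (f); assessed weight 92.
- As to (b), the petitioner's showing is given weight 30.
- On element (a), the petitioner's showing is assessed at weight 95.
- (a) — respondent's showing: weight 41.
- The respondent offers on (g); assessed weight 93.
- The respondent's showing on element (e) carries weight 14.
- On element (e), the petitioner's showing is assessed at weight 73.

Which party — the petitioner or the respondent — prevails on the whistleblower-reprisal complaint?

— Issue I —
Stage I.1 (petitioner, a preponderance, weight exceeds 53): (a) net 95−41=54 > 53 — meets.
  Stage I.1 carried; the burden shifts to the respondent.
Stage I.2 (respondent, a preponderance, weight exceeds 53): (b) net 86−30=56 > 53 — meets.
  The respondent carries Stage I.2; the petitioner now bears the burden.
Stage I.3 (petitioner, a preponderance, weight exceeds 53): (c) net 62−4=58 > 53 — meets; (d) 59 > 53 — meets.
  All elements met at the final stage.
All stages carried — the petitioner prevails on this issue.
— Issue II —
At Stage II.1 the petitioner must meet a more-likely-than-not showing (weight is at least 55): on (e) the weight is 73 less the opposing 14 gives net 59, ≥ 55, so (e) meets the standard; on (f) the weight is 92 less the opposing 33 gives net 59, ≥ 55, so (f) meets the standard.
  Stage II.1 is satisfied; the onus moves to the respondent.
At Stage II.2 the respondent must meet a more-likely-than-not showing (weight is at least 55): on (g) the weight is 93 less the opposing 39 gives net 54, which does not reach 55, so (g) does not meet the standard.
  Stage II.2 not carried; the respondent fails its burden.
The petitioner prevails on this issue.
Per-issue: Issue I → petitioner; Issue II → petitioner. The petitioner must prevail on every issue; overall, the petitioner prevails.

petitioner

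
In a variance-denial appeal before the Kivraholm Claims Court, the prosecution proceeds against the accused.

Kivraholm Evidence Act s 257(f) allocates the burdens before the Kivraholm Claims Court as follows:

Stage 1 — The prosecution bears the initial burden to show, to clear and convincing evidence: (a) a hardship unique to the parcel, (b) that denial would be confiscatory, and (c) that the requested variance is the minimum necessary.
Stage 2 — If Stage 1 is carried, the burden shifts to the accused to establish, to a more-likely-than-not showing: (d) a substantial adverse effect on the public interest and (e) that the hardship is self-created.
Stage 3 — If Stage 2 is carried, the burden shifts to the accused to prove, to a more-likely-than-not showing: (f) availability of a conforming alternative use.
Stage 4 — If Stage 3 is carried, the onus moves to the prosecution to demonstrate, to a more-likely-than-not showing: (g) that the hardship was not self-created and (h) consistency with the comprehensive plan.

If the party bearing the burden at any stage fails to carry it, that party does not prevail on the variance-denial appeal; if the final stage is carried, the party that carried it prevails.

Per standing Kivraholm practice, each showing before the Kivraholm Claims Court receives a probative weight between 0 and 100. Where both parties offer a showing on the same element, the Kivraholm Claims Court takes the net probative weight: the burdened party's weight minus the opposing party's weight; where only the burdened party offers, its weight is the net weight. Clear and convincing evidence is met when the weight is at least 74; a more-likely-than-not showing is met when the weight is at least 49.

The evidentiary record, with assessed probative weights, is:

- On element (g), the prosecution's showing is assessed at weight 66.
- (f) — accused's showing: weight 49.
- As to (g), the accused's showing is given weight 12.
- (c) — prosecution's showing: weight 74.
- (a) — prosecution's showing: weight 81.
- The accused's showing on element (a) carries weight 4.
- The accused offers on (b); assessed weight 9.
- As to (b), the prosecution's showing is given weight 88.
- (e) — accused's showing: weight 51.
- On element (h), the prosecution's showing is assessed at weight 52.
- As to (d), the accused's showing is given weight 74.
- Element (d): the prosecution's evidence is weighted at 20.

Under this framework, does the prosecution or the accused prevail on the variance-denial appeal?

At Stage 1 the prosecution must meet clear and convincing evidence (weight is at least 74): on (a) the weight is 81 less the opposing 4 gives net 77, which does reach 74, so (a) meets the standard; on (b) the weight is 88 less the opposing 9 gives net 79, which does reach 74, so (b) meets the standard; on (c) the weight is 74, ≥ 74, so (c) meets the standard.
  All elements met. The burden passes to the accused.
At Stage 2 the accused must meet a more-likely-than-not showing (weight is at least 49): on (d) the weight is 74 less the opposing 20 gives net 54, ≥ 49, so (d) meets the standard; on (e) the weight is 51, which does reach 49, so (e) meets the standard.
  Stage 2 carried; the burden remains with the accused.
At Stage 3 the accused must meet a more-likely-than-not showing (weight is at least 49): on (f) the weight is 49, ≥ 49, so (f) meets the standard.
  All elements met. The burden passes to the prosecution.
At Stage 4 the prosecution must meet a more-likely-than-not showing (weight is at least 49): on (g) the weight is 66 less the opposing 12 gives net 54, which does reach 49, so (g) meets the standard; on (h) the weight is 52, which does reach 49, so (h) meets the standard.
  All elements met at the final stage.
With every stage satisfied, the prosecution prevails.

prosecution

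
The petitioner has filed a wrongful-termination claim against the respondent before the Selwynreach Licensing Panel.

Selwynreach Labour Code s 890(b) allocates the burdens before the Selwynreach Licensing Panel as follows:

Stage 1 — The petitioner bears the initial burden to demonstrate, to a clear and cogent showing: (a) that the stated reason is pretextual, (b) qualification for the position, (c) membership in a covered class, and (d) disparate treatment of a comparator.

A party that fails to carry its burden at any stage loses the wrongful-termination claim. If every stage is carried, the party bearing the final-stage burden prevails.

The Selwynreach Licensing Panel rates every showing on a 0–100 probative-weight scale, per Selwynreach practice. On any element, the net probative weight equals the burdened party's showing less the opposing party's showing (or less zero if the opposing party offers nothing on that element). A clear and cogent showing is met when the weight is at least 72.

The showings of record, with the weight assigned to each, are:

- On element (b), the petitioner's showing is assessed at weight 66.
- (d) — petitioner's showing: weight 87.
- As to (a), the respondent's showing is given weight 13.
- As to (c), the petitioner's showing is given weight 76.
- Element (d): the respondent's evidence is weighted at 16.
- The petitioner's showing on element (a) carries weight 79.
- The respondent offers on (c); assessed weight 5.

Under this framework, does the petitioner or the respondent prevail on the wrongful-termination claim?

respondent

Stage 1 — burden on petitioner; standard: a clear and cogent showing (weight is at least 72).
    (a): 79 − 13 = 66 < 72 [not met]
    (b): 66 < 72 [not met]
    (c): 76 − 5 = 71 < 72 [not met]
    (d): 87 − 16 = 71 < 72 [not met]
  Stage 1 not carried; the petitioner fails its burden.
So the respondent prevails.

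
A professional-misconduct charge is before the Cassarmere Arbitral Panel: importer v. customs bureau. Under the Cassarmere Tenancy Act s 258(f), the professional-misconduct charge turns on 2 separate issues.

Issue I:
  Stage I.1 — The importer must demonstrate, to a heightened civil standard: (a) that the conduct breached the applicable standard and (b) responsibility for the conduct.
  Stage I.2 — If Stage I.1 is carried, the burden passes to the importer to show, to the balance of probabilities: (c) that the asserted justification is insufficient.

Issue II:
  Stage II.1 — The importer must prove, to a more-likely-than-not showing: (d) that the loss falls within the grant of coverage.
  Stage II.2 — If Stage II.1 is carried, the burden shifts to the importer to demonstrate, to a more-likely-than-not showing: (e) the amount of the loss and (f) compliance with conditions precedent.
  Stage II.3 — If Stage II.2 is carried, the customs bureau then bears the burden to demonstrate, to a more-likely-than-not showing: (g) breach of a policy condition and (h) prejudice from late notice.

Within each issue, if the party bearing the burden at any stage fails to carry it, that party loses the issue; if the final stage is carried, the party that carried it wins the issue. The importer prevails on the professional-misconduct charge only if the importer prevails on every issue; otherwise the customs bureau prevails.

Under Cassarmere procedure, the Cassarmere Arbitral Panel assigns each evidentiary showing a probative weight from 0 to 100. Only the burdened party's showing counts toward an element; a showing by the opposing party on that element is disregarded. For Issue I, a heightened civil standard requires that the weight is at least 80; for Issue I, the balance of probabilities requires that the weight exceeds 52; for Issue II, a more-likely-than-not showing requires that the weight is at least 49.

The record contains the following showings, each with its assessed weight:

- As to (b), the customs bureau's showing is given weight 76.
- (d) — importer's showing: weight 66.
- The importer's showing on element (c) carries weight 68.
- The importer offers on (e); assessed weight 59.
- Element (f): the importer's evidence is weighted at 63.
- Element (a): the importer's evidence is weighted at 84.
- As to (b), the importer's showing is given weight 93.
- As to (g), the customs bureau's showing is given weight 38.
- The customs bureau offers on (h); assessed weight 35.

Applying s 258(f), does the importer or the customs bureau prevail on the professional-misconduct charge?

importer

— Issue I —
Stage I.1 — burden on importer; standard: a heightened civil standard (weight is at least 80).
    (a): 84 ≥ 80 [met]
    (b): 93 (customs bureau's 76 disregarded) ≥ 80 [met]
  Stage I.1 carried; the burden remains with the importer.
Stage I.2 — burden on importer; standard: the balance of probabilities (weight exceeds 52).
    (c): 68 > 52 [met]
  Stage I.2 carried; the final stage is satisfied.
Every stage carried; the importer prevails on this issue.
— Issue II —
At Stage II.1 the importer must meet a more-likely-than-not showing (weight is at least 49): on (d) the weight is 66, which does reach 49, so (d) meets the standard.
  Stage II.1 is satisfied; the importer continues to bear the burden.
At Stage II.2 the importer must meet a more-likely-than-not showing (weight is at least 49): on (e) the weight is 59, which does reach 49, so (e) meets the standard; on (f) the weight is 63, ≥ 49, so (f) meets the standard.
  All elements met. The burden passes to the customs bureau.
At Stage II.3 the customs bureau must meet a more-likely-than-not showing (weight is at least 49): on (g) the weight is 38, which does not reach 49, so (g) does not meet the standard; on (h) the weight is 35, < 49, so (h) does not meet the standard.
  The customs bureau does not carry Stage II.3.
The analysis ends at Stage II.3; the importer prevails on this issue.
Per-issue: Issue I → importer; Issue II → importer. The importer must prevail on every issue; overall, the importer prevails.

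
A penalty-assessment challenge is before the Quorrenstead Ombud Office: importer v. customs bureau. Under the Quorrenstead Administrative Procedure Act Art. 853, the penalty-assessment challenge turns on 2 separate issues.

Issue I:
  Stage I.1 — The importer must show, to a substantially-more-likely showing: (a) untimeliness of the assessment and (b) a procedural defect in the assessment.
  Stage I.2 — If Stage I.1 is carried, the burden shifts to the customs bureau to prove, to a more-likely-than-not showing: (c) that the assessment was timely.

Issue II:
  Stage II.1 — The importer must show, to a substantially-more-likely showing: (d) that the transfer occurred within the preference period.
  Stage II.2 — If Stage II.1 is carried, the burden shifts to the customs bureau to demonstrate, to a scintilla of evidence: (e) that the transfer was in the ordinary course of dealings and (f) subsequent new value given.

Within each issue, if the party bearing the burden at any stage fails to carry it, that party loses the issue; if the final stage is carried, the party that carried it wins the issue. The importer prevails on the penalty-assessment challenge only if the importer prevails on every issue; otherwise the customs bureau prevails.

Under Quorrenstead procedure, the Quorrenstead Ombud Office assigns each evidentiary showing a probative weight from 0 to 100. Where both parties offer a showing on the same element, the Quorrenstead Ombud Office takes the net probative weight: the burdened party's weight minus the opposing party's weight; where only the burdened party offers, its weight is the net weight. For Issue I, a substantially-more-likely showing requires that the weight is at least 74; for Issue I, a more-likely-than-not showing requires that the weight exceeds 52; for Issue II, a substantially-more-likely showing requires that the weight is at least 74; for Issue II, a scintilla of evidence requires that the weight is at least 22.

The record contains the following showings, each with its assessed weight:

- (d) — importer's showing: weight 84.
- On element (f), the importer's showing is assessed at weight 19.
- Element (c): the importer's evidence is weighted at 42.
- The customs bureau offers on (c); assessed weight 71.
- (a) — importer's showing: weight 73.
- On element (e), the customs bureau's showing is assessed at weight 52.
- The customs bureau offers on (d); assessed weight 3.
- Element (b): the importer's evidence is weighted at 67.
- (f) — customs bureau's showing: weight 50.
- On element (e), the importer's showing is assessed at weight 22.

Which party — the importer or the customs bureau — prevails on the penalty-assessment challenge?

— Issue I —
At Stage I.1 the importer must meet a substantially-more-likely showing (weight is at least 74): on (a) the weight is 73, < 74, so (a) does not meet the standard; on (b) the weight is 67, < 74, so (b) does not meet the standard.
  Stage I.1 not carried; the importer fails its burden.
So the customs bureau prevails on this issue.
— Issue II —
At Stage II.1 the importer must meet a substantially-more-likely showing (weight is at least 74): on (d) the weight is 84 less the opposing 3 gives net 81, which does reach 74, so (d) meets the standard.
  Stage II.1 is satisfied; the onus moves to the customs bureau.
At Stage II.2 the customs bureau must meet a scintilla of evidence (weight is at least 22): on (e) the weight is 52 less the opposing 22 gives net 30, which does reach 22, so (e) meets the standard; on (f) the weight is 50 less the opposing 19 gives net 31, which does reach 22, so (f) meets the standard.
  All elements met at the final stage.
All stages carried — the customs bureau prevails on this issue.
Per-issue: Issue I → customs bureau; Issue II → customs bureau. The importer must prevail on every issue; overall, the customs bureau prevails.

customs bureau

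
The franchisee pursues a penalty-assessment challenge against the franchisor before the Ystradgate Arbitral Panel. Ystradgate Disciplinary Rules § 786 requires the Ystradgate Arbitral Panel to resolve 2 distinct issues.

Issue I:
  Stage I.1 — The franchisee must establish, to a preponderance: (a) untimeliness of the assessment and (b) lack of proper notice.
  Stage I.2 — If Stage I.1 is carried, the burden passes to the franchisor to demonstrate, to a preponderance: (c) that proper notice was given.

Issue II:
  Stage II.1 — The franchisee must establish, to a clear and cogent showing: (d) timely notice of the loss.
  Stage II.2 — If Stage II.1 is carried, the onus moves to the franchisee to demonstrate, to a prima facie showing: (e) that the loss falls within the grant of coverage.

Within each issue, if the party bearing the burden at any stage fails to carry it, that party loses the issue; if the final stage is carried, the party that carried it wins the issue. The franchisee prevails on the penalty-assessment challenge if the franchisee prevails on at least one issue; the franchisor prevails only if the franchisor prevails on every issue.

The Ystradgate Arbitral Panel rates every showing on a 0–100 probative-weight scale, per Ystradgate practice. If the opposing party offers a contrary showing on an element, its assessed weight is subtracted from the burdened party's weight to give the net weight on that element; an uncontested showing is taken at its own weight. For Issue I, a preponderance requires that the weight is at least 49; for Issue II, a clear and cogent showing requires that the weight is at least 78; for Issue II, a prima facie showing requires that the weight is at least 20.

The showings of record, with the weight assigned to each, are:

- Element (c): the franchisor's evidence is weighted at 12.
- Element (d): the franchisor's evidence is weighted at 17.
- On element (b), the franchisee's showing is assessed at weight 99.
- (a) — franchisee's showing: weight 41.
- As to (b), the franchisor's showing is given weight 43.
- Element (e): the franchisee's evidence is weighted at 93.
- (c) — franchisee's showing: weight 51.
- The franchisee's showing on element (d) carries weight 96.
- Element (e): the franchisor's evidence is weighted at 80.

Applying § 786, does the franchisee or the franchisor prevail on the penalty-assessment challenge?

— Issue I —
Stage I.1 — burden on franchisee; standard: a preponderance (weight is at least 49).
    (a): 41 < 49 [not met]
    (b): 99 − 43 = 56 ≥ 49 [met]
  Stage I.1 not carried; the franchisee fails its burden.
The analysis ends at Stage I.1; the franchisor prevails on this issue.
— Issue II —
At Stage II.1 the franchisee must meet a clear and cogent showing (weight is at least 78): on (d) the weight is 96 less the opposing 17 gives net 79, ≥ 78, so (d) meets the standard.
  Stage II.1 is satisfied; the franchisee continues to bear the burden.
At Stage II.2 the franchisee must meet a prima facie showing (weight is at least 20): on (e) the weight is 93 less the opposing 80 gives net 13, which does not reach 20, so (e) does not meet the standard.
  Stage II.2 not carried; the franchisee fails its burden.
The franchisor prevails on this issue.
Per-issue: Issue I → franchisor; Issue II → franchisor. The franchisee must prevail on at least one issue; overall, the franchisor prevails.

franchisor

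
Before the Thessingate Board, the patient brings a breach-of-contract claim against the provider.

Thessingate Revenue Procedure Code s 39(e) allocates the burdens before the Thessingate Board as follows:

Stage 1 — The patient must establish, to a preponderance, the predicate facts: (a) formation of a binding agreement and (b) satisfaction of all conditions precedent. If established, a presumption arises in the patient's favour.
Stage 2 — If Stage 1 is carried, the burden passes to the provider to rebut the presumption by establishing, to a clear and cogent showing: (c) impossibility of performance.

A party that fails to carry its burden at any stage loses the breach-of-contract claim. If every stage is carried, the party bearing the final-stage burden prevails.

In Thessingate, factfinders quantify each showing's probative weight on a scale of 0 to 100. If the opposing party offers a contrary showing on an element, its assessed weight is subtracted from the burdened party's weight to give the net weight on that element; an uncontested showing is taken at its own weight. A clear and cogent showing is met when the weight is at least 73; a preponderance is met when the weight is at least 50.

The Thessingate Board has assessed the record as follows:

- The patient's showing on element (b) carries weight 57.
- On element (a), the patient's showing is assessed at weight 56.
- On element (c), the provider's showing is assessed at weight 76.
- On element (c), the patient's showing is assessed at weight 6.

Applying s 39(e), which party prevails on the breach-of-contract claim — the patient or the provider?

Stage 1 (patient, a preponderance, weight is at least 50): (a) 56 ≥ 50 — meets; (b) 57 ≥ 50 — meets.
  Stage 1 carried; the burden shifts to the provider.
Stage 2 (provider, a clear and cogent showing, weight is at least 73): (c) net 76−6=70 < 73 — fails.
  Stage 2 not carried; the provider fails its burden.
So the patient prevails.

patient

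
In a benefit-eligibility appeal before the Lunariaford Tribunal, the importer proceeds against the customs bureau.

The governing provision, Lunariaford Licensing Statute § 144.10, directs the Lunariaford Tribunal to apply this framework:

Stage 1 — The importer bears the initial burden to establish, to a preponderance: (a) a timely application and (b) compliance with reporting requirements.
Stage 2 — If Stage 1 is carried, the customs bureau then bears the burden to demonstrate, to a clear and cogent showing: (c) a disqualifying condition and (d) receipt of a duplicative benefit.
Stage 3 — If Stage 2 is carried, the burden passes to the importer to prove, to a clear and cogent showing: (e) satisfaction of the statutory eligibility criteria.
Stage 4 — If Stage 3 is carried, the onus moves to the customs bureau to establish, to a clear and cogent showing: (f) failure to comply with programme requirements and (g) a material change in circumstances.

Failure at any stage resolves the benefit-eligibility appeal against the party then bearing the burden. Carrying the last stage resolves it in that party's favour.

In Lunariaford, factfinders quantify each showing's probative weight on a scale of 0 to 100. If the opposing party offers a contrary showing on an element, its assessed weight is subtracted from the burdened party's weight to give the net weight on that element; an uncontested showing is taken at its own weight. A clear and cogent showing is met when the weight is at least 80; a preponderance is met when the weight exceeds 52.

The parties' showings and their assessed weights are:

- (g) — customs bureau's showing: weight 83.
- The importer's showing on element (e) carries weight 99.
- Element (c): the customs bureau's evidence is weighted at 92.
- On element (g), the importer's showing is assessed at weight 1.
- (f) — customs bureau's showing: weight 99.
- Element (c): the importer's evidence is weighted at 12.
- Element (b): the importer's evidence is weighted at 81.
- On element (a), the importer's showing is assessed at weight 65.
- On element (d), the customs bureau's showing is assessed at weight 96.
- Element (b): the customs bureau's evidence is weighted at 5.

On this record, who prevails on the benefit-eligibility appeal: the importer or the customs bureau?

customs bureau

At Stage 1 the importer must meet a preponderance (weight exceeds 52): on (a) the weight is 65, which does exceed 52, so (a) meets the standard; on (b) the weight is 81 less the opposing 5 gives net 76, > 52, so (b) meets the standard.
  The importer carries Stage 1; the customs bureau now bears the burden.
At Stage 2 the customs bureau must meet a clear and cogent showing (weight is at least 80): on (c) the weight is 92 less the opposing 12 gives net 80, ≥ 80, so (c) meets the standard; on (d) the weight is 96, which does reach 80, so (d) meets the standard.
  Stage 2 carried; the burden shifts to the importer.
At Stage 3 the importer must meet a clear and cogent showing (weight is at least 80): on (e) the weight is 99, which does reach 80, so (e) meets the standard.
  Stage 3 is satisfied; the onus moves to the customs bureau.
At Stage 4 the customs bureau must meet a clear and cogent showing (weight is at least 80): on (f) the weight is 99, which does reach 80, so (f) meets the standard; on (g) the weight is 83 less the opposing 1 gives net 82, ≥ 80, so (g) meets the standard.
  The customs bureau carries the last stage.
With every stage satisfied, the customs bureau prevails.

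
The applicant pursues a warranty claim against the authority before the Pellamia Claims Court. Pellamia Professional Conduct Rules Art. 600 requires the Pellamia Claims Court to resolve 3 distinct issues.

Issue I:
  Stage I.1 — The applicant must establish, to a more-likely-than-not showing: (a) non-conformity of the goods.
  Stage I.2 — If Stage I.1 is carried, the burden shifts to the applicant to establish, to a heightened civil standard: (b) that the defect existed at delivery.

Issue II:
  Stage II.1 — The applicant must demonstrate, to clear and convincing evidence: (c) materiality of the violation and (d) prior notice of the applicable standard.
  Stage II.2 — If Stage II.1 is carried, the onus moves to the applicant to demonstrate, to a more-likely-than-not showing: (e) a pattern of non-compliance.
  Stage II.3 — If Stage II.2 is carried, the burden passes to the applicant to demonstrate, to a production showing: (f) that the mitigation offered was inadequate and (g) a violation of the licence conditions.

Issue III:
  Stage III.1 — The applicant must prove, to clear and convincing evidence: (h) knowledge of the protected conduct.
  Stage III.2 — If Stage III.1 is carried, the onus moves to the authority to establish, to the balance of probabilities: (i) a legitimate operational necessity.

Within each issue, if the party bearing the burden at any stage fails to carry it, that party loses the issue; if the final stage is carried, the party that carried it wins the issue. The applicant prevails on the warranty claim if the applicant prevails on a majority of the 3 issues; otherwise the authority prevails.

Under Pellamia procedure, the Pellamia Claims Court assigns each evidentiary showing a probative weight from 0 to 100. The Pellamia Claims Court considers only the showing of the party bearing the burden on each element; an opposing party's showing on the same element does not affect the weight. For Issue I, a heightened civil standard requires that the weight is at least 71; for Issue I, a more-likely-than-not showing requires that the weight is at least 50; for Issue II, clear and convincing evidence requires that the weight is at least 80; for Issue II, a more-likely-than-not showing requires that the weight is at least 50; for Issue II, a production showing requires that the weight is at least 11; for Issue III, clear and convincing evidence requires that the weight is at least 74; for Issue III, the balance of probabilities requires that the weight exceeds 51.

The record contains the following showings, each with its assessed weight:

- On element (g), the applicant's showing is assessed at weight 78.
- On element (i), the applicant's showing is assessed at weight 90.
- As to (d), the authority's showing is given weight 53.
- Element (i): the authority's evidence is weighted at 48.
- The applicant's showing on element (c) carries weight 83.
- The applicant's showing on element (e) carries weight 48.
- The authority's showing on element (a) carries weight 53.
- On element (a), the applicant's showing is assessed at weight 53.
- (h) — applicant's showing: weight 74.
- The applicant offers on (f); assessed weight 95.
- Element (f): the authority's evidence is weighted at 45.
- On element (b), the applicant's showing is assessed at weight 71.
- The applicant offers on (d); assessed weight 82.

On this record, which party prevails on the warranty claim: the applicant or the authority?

— Issue I —
At Stage I.1 the applicant must meet a more-likely-than-not showing (weight is at least 50): on (a) the weight is 53 (the authority's 53 is given no effect), ≥ 50, so (a) meets the standard.
  All elements met. The applicant retains the burden for Stage I.2.
At Stage I.2 the applicant must meet a heightened civil standard (weight is at least 71): on (b) the weight is 71, ≥ 71, so (b) meets the standard.
  All elements met at the final stage.
With every stage satisfied, the applicant prevails on this issue.
— Issue II —
Stage II.1 (applicant, clear and convincing evidence, weight is at least 80): (c) 83 ≥ 80 — meets; (d) 82 (authority's 53 disregarded) ≥ 80 — meets.
  All elements met. The applicant retains the burden for Stage II.2.
Stage II.2 (applicant, a more-likely-than-not showing, weight is at least 50): (e) 48 < 50 — fails.
  The applicant does not carry Stage II.2.
The analysis ends at Stage II.2; the authority prevails on this issue.
— Issue III —
Stage III.1 (applicant, clear and convincing evidence, weight is at least 74): (h) 74 ≥ 74 — meets.
  The applicant carries Stage III.1; the authority now bears the burden.
Stage III.2 (authority, the balance of probabilities, weight exceeds 51): (i) 48 (applicant's 90 disregarded) ≤ 51 — fails.
  Not every element is met, so the authority fails to carry Stage III.2.
So the applicant prevails on this issue.
Per-issue: Issue I → applicant; Issue II → authority; Issue III → applicant. The applicant must prevail on a majority of issues; overall, the applicant prevails.

applicant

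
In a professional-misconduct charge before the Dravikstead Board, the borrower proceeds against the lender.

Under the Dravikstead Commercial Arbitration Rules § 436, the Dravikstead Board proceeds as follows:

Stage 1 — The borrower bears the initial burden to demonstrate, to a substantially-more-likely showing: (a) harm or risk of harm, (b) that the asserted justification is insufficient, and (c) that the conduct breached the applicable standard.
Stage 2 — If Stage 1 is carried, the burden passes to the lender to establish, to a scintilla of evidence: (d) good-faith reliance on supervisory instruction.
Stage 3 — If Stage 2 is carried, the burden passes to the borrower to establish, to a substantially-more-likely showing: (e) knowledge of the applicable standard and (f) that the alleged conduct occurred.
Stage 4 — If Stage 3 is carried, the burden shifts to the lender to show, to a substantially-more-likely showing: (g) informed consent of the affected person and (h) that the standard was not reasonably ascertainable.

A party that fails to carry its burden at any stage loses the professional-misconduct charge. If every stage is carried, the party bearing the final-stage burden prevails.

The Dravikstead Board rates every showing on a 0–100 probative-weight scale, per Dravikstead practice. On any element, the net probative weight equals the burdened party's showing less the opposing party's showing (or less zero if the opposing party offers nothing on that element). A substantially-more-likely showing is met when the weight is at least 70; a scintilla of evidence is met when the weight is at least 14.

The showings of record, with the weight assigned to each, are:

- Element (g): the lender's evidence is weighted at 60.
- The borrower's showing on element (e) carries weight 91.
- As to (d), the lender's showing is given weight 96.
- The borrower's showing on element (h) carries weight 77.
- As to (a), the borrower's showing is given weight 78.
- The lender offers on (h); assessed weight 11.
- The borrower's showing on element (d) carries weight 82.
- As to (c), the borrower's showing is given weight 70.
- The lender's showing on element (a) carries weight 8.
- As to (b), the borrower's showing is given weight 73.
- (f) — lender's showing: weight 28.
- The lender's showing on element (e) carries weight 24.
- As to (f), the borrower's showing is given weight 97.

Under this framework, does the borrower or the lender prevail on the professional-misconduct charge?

Stage 1 — burden on borrower; standard: a substantially-more-likely showing (weight is at least 70).
    (a): 78 − 8 = 70 ≥ 70 [met]
    (b): 73 ≥ 70 [met]
    (c): 70 ≥ 70 [met]
  The borrower carries Stage 1; the lender now bears the burden.
Stage 2 — burden on lender; standard: a scintilla of evidence (weight is at least 14).
    (d): 96 − 82 = 14 ≥ 14 [met]
  All elements met. The burden passes to the borrower.
Stage 3 — burden on borrower; standard: a substantially-more-likely showing (weight is at least 70).
    (e): 91 − 24 = 67 < 70 [not met]
    (f): 97 − 28 = 69 < 70 [not met]
  Not every element is met, so the borrower fails to carry Stage 3.
The analysis ends at Stage 3; the lender prevails.

lender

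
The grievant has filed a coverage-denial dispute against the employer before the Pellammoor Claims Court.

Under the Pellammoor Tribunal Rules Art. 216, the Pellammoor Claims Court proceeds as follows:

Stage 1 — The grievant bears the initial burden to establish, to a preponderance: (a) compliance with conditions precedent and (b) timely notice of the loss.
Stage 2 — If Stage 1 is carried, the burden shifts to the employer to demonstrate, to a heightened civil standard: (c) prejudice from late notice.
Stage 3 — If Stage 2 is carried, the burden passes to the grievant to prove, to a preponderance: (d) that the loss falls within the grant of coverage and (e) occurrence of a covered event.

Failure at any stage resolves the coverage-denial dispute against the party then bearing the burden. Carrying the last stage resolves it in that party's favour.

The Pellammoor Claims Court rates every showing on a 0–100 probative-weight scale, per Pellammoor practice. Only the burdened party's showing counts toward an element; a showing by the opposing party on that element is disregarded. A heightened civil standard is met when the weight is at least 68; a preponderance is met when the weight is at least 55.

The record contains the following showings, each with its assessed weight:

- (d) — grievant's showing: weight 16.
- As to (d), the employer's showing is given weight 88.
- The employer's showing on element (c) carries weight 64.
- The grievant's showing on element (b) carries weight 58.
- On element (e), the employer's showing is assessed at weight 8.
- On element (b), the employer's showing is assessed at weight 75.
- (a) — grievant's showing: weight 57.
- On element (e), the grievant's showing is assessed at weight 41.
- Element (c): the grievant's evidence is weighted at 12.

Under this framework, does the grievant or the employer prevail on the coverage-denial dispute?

Stage 1 — burden on grievant; standard: a preponderance (weight is at least 55).
    (a): 57 ≥ 55 [met]
    (b): 58 (employer's 75 disregarded) ≥ 55 [met]
  The grievant carries Stage 1; the employer now bears the burden.
Stage 2 — burden on employer; standard: a heightened civil standard (weight is at least 68).
    (c): 64 (grievant's 12 disregarded) < 68 [not met]
  The employer does not carry Stage 2.
The grievant prevails.

grievant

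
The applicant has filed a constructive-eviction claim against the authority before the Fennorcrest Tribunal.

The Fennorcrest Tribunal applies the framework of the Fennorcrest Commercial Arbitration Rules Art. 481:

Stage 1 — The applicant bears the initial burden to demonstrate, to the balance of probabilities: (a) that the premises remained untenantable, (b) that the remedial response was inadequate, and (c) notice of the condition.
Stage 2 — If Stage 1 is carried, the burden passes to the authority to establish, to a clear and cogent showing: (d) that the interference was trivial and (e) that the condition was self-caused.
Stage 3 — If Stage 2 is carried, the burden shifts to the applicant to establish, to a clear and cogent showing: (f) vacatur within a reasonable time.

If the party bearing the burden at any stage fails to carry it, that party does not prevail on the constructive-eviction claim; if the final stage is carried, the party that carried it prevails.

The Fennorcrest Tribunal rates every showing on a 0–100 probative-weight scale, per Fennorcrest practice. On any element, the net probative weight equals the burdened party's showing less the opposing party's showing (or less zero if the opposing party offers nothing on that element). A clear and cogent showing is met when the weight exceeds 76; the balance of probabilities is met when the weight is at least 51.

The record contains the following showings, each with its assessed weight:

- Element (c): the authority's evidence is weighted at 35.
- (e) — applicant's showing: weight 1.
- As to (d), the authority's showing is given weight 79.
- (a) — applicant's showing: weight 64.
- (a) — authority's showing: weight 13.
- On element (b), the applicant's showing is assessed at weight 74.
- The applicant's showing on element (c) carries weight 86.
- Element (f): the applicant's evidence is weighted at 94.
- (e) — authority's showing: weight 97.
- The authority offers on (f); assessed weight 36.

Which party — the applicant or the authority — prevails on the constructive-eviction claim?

At Stage 1 the applicant must meet the balance of probabilities (weight is at least 51): on (a) the weight is 64 less the opposing 13 gives net 51, which does reach 51, so (a) meets the standard; on (b) the weight is 74, ≥ 51, so (b) meets the standard; on (c) the weight is 86 less the opposing 35 gives net 51, which does reach 51, so (c) meets the standard.
  Stage 1 is satisfied; the onus moves to the authority.
At Stage 2 the authority must meet a clear and cogent showing (weight exceeds 76): on (d) the weight is 79, which does exceed 76, so (d) meets the standard; on (e) the weight is 97 less the opposing 1 gives net 96, which does exceed 76, so (e) meets the standard.
  Stage 2 is satisfied; the onus moves to the applicant.
At Stage 3 the applicant must meet a clear and cogent showing (weight exceeds 76): on (f) the weight is 94 less the opposing 36 gives net 58, which does not exceed 76, so (f) does not meet the standard.
  Not every element is met, so the applicant fails to carry Stage 3.
The authority prevails.

authority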